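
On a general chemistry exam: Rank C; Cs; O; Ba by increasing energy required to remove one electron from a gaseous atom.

Cs, Ba, C, O

C is in period 2, group 14; O is in period 2, group 16; Cs is in period 6, group 1; Ba is in period 6, group 2.
IE₁ increases left→right with effective nuclear charge and decreases top→bottom as the valence shell moves farther out.
These span different periods and groups, so the two trends combine.
Ba > Cs: Ba lies to the right of Cs in period 6, so the across-period effect alone puts Ba higher.
C > Ba: both effects reinforce here, so C is clearly the higher of the two.
O > C: both are in period 2; the period trend gives O the larger value.
For reference (kJ/mol): C 1086, O 1314, Cs 376, Ba 503.
So from lowest to highest: Cs < Ba < C < O.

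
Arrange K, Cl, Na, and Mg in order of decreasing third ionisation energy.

Mg > Na > K > Cl

IE_3 is the cost of taking one more electron from the +2 cation: K²⁺ is already 1 electron into the core; Cl²⁺ still has 5 valence electrons; Na²⁺ is already 1 electron into the core; Mg²⁺ is the bare [Ne] core.
Pulling an electron out of a noble-gas core costs far more than removing a remaining valence electron, so K, Na and Mg sit at the high end of IE_3.
Tabulated IE_3 (kJ/mol): K 4420, Cl 3822, Na 6910, Mg 7733.
Putting it together, IE_3: Cl < K < Na < Mg.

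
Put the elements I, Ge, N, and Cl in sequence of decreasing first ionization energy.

N is in period 2, group 15; Cl is in period 3, group 17; Ge is in period 4, group 14; I is in period 5, group 17.
Removing the outermost electron gets harder across a period and easier down a group.
These span different periods and groups, so the two trends combine.
I > Ge: the two effects oppose for this pair; the across-period effect wins (1008 vs 762 kJ/mol).
Cl > I: Cl sits above I in group 17, so the down-group effect alone puts Cl higher.
N > Cl: period and group pull opposite ways; the down-group shift dominates (1402 vs 1251 kJ/mol).
Tabulated first ionization energy (kJ/mol): N 1402, Cl 1251, Ge 762, I 1008.
So from highest to lowest: N > Cl > I > Ge.

N > Cl > I > Ge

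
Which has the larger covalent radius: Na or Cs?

Na is in period 3, group 1; Cs is in period 6, group 1.
Moving right in a period, electrons are added to the same shell under a stronger nuclear pull, so atoms get smaller; moving down, a new shell is opened and atoms get larger.
All are in group 1, so atomic radius increases down the group.
So Cs has the larger covalent radius (Cs > Na).

Cs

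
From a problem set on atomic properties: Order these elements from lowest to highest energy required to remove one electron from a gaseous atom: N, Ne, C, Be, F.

Be < C < N < F < Ne

Be is in period 2, group 2; C is in period 2, group 14; N is in period 2, group 15; F is in period 2, group 17; Ne is in period 2, group 18.
First ionization energy rises across a period (greater Z_eff holds electrons more tightly) and falls down a group (valence electrons are farther from the nucleus).
All lie in period 2, so first ionization energy increases left to right.
So from lowest to highest: Be < C < N < F < Ne.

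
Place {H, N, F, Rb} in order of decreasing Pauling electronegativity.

Smaller atoms with higher effective nuclear charge are more electronegative.
These span different periods and groups, so the two trends combine.
H > Rb: H sits above Rb in group 1, so the down-group effect alone puts H higher.
N > H: the two effects oppose for this pair; the across-period effect wins (3.04 vs 2.20).
F > N: both are in period 2; the period trend gives F the larger value.
Tabulated electronegativity (Pauling): H 2.20, N 3.04, F 3.98, Rb 0.82.
So from highest to lowest: F > N > H > Rb.

F > N > H > Rb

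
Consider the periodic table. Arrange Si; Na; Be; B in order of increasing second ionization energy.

Si < Be < B < Na

Consider each +1 ion: Si⁺ still has 3 valence electrons; Na⁺ is the bare [Ne] core; Be⁺ still has 1 valence electron; B⁺ still has 2 valence electrons.
Pulling an electron out of a noble-gas core costs far more than removing a remaining valence electron, so Na sits at the high end of IE_2.
Valence configurations: Si⁺ [Ne]3s²3p¹, Be⁺ [He]2s¹, B⁺ [He]2s².
Approximate IE_2 values (kJ/mol): Si 1577, Na 4562, Be 1757, B 2427.
Putting it together, IE_2: Si < Be < B < Na.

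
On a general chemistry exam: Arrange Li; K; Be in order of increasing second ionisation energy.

Be, K, Li

The second ionization energy removes an electron from the +1 ion. For each element: Li⁺ is the bare [He] core; K⁺ is the bare [Ar] core; Be⁺ still has 1 valence electron.
Core electrons are held far more tightly than valence electrons, so K and Li top the IE_2 order.
Tabulated IE_2 (kJ/mol): Li 7298, K 3052, Be 1757.
So the second ionization energies run Be < K < Li.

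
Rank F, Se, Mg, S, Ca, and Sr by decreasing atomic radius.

F is in period 2, group 17; Mg is in period 3, group 2; S is in period 3, group 16; Ca is in period 4, group 2; Se is in period 4, group 16; Sr is in period 5, group 2.
Across a period the added protons contract the valence shell; down a group each new principal shell makes the atom larger.
Neither a single period nor a single group — weigh both effects.
S > F: both effects reinforce here, so S is clearly the larger of the two.
Se > S: Se sits below S in group 16, so the down-group effect alone puts Se larger.
Mg > Se: the two effects oppose for this pair; the across-period effect wins (139 vs 116 pm).
Ca > Mg: Ca sits below Mg in group 2, so the down-group effect alone puts Ca larger.
Sr > Ca: they share group 2; the group trend gives Sr the larger value.
Approximate values (pm): F 64, Mg 139, S 103, Ca 171, Se 116, Sr 185.
So from largest to smallest: Sr > Ca > Mg > Se > S > F.

Sr > Ca > Mg > Se > S > F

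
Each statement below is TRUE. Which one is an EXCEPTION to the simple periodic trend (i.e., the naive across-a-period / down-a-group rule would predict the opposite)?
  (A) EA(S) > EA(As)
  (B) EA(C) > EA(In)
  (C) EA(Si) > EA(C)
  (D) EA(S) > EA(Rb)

(C)

The general trend: electron affinity increases across a period and decreases down a group.
(A) S (period 3, group 16) vs As (period 4, group 15): the stated order agrees with the simple trend.
(B) C (period 2, group 14) vs In (period 5, group 13): the stated order agrees with the simple trend.
(C) Si (period 3, group 14) vs C (period 2, group 14): the stated order contradicts the simple trend.
(D) S (period 3, group 16) vs Rb (period 5, group 1): the stated order agrees with the simple trend.
The exception is (C): Si's larger, more diffuse 3p orbitals accept an added electron slightly more readily than C's compact 2p.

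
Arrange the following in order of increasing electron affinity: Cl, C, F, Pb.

C is in period 2, group 14; F is in period 2, group 17; Cl is in period 3, group 17; Pb is in period 6, group 14.
Atoms with high Z_eff and room in the valence shell (especially the halogens) have the most exothermic electron affinities.
These span different periods and groups, so the two trends combine.
C > Pb: they share group 14; the group trend gives C the larger value.
F > C: F lies to the right of C in period 2, so the across-period effect alone puts F higher.
Cl > F: this pair runs against the simple trend — see the exception note.
Note the exception: Cl has a higher electron affinity than F, contrary to the simple trend — F's small 2p subshell makes the incoming electron feel strong e⁻–e⁻ repulsion, so Cl actually releases more energy on gaining an electron.
Approximate values (kJ/mol): C 122, F 328, Cl 349, Pb 35.
So from lowest to highest: Pb < C < F < Cl.

Pb, C, F, Cl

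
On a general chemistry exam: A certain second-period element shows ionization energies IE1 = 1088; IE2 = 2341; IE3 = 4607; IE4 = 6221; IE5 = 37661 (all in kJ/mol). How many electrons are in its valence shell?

Look for the largest jump between consecutive ionization energies: IE5/IE4 ≈ 6.1, far larger than any earlier ratio.
That jump marks the point where a core electron is being removed. So the atom has 4 valence electrons.

4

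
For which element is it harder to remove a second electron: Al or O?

O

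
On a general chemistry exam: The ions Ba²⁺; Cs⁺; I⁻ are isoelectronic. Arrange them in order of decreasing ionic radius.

I⁻ > Cs⁺ > Ba²⁺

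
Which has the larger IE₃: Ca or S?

Consider each +2 ion: Ca²⁺ is the bare [Ar] core; S²⁺ still has 4 valence electrons.
Core electrons are held far more tightly than valence electrons, so Ca tops the IE_3 order.
Tabulated IE_3 (kJ/mol): Ca 4912, S 3357.
Overall IE_3 order: S < Ca.

Ca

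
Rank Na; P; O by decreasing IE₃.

Consider each +2 ion: Na²⁺ is already 1 electron into the core; P²⁺ still has 3 valence electrons; O²⁺ still has 4 valence electrons.
Core electrons are held far more tightly than valence electrons, so Na tops the IE_3 order.
Valence configurations: P²⁺ [Ne]3s²3p¹, O²⁺ [He]2s²2p².
The numbers (kJ/mol): Na 6910, P 2914, O 5300.
So the third ionization energies run P < O < Na.

Na, O, P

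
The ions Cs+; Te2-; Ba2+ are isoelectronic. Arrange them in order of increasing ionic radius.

Ba2+ < Cs+ < Te2-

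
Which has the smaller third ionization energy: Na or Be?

Consider each +2 ion: Na²⁺ is already 1 electron into the core; Be²⁺ is the bare [He] core.
All of these are removing an electron from a noble-gas core or deeper; the smaller core (lower principal quantum number) is held far more tightly, and within a period the higher nuclear charge binds the same core more tightly.
The numbers (kJ/mol): Na 6910, Be 14849.
Putting it together, IE_3: Na < Be.

Na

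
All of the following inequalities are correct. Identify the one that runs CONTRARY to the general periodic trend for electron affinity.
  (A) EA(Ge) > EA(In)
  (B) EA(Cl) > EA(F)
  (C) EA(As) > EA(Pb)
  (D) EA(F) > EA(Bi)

(B)

The general trend: electron affinity increases across a period and decreases down a group.
(A) Ge (period 4, group 14) vs In (period 5, group 13): the stated order agrees with the simple trend.
(B) Cl (period 3, group 17) vs F (period 2, group 17): the stated order contradicts the simple trend.
(C) As (period 4, group 15) vs Pb (period 6, group 14): the stated order agrees with the simple trend.
(D) F (period 2, group 17) vs Bi (period 6, group 15): the stated order agrees with the simple trend.
The exception is (B): F's small 2p subshell makes the incoming electron feel strong e⁻–e⁻ repulsion, so Cl actually releases more energy on gaining an electron.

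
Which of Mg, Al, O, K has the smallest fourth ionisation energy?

K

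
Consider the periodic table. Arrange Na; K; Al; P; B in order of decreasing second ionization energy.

Na > K > B > P > Al

IE_2 is the cost of taking one more electron from the +1 cation: Na⁺ is the bare [Ne] core; K⁺ is the bare [Ar] core; Al⁺ still has 2 valence electrons; P⁺ still has 4 valence electrons; B⁺ still has 2 valence electrons.
Core electrons are held far more tightly than valence electrons, so K and Na top the IE_2 order.
Valence configurations: Al⁺ [Ne]3s², P⁺ [Ne]3s²3p², B⁺ [He]2s².
Approximate IE_2 values (kJ/mol): Na 4562, K 3052, Al 1817, P 1907, B 2427.
Putting it together, IE_2: Al < P < B < K < Na.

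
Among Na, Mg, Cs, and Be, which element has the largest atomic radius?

Atomic radius shrinks across a period as nuclear charge pulls the same shell inward, and grows down a group as new shells are added.
Neither a single period nor a single group — weigh both effects.
Mg > Be: they share group 2; the group trend gives Mg the larger value.
Na > Mg: both are in period 3; the period trend gives Na the larger value.
Cs > Na: they share group 1; the group trend gives Cs the larger value.
Tabulated atomic radius (pm): Be 102, Na 155, Mg 139, Cs 232.
The largest atomic radius among these belongs to Cs.

Cs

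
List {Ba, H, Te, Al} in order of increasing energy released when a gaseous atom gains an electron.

EA tends to increase across a period and decrease down a group, though the pattern is less regular than for IE or radius.
These span different periods and groups, so the two trends combine.
Al > Ba: both effects reinforce here, so Al is clearly the higher of the two.
H > Al: period and group pull opposite ways; the down-group shift dominates (73 vs 42 kJ/mol).
Te > H: the two effects oppose for this pair; the across-period effect wins (190 vs 73 kJ/mol).
For reference (kJ/mol): H 73, Al 42, Te 190, Ba 14.
So from lowest to highest: Ba < Al < H < Te.

Ba < Al < H < Te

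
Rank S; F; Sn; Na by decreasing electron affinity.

F is in period 2, group 17; Na is in period 3, group 1; S is in period 3, group 16; Sn is in period 5, group 14.
Electron affinity generally becomes more exothermic across a period toward the halogens and less exothermic down a group.
These span different periods and groups, so the two trends combine.
Sn > Na: the two effects oppose for this pair; the across-period effect wins (107 vs 53 kJ/mol).
S > Sn: relative to Sn, both the across-period and down-group shifts push S's electron affinity up.
F > S: both effects reinforce here, so F is clearly the higher of the two.
Approximate values (kJ/mol): F 328, Na 53, S 200, Sn 107.
So from highest to lowest: F > S > Sn > Na.

F, S, Sn, Na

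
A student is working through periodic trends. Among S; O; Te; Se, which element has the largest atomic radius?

O is in period 2, group 16; S is in period 3, group 16; Se is in period 4, group 16; Te is in period 5, group 16.
Atomic radius shrinks across a period as nuclear charge pulls the same shell inward, and grows down a group as new shells are added.
All are in group 16, so atomic radius increases down the group.
The largest atomic radius among these belongs to Te.

Te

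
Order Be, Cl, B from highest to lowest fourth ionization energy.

IE_4 is the cost of taking one more electron from the +3 cation: Be³⁺ is already 1 electron into the core; Cl³⁺ still has 4 valence electrons; B³⁺ is the bare [He] core.
Core electrons are held far more tightly than valence electrons, so Be and B top the IE_4 order.
Approximate IE_4 values (kJ/mol): Be 21007, Cl 5159, B 25026.
Hence IE_4: Cl < Be < B.

B > Be > Cl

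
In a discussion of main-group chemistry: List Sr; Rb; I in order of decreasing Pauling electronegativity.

I > Sr > Rb

Rb is in period 5, group 1; Sr is in period 5, group 2; I is in period 5, group 17.
Smaller atoms with higher effective nuclear charge are more electronegative.
All lie in period 5, so electronegativity increases left to right.
So from highest to lowest: I > Sr > Rb.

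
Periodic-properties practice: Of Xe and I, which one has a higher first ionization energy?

Xe

I is in period 5, group 17; Xe is in period 5, group 18.
Removing the outermost electron gets harder across a period and easier down a group.
All lie in period 5, so first ionization energy increases left to right.
So Xe has the higher first ionization energy (Xe > I).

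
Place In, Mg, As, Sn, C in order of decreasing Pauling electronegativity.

C is in period 2, group 14; Mg is in period 3, group 2; As is in period 4, group 15; In is in period 5, group 13; Sn is in period 5, group 14.
EN rises left→right (higher Z_eff, smaller atoms) and falls top→bottom (larger, more shielded atoms).
Here both period and group differ, so the two effects have to be weighed against each other.
In > Mg: period and group pull opposite ways; the across-period shift dominates (1.78 vs 1.31).
Sn > In: Sn lies to the right of In in period 5, so the across-period effect alone puts Sn higher.
As > Sn: relative to Sn, both the across-period and down-group shifts push As's electronegativity up.
C > As: period and group pull opposite ways; the down-group shift dominates (2.55 vs 2.18).
For reference (Pauling): C 2.55, Mg 1.31, As 2.18, In 1.78, Sn 1.96.
So from highest to lowest: C > As > Sn > In > Mg.

C > As > Sn > In > Mg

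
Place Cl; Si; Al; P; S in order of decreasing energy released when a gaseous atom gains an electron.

Al is in period 3, group 13; Si is in period 3, group 14; P is in period 3, group 15; S is in period 3, group 16; Cl is in period 3, group 17.
Adding an electron releases more energy for atoms nearer the top right (short of the noble gases).
All lie in period 3; the across-period trend (electron affinity increases left to right) applies, with the exception below.
Note the exception: Si has a higher electron affinity than P, contrary to the simple trend — adding an electron to P's half-filled 3p³ is unfavourable, so Si (3p²) has the more exothermic EA.
For reference (kJ/mol): Al 42, Si 134, P 72, S 200, Cl 349.
So from highest to lowest: Cl > S > Si > P > Al.

Cl > S > Si > P > Al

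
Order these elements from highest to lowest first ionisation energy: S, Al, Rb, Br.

Al is in period 3, group 13; S is in period 3, group 16; Br is in period 4, group 17; Rb is in period 5, group 1.
First ionization energy rises across a period (greater Z_eff holds electrons more tightly) and falls down a group (valence electrons are farther from the nucleus).
These span different periods and groups, so the two trends combine.
Al > Rb: both effects reinforce here, so Al is clearly the higher of the two.
S > Al: S lies to the right of Al in period 3, so the across-period effect alone puts S higher.
Br > S: period and group pull opposite ways; the across-period shift dominates (1140 vs 1000 kJ/mol).
Tabulated first ionization energy (kJ/mol): Al 578, S 1000, Br 1140, Rb 403.
So from highest to lowest: Br > S > Al > Rb.

Br > S > Al > Rb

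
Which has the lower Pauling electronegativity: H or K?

K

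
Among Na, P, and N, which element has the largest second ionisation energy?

Na

Consider each +1 ion: Na⁺ is the bare [Ne] core; P⁺ still has 4 valence electrons; N⁺ still has 4 valence electrons.
Breaking into a closed-shell core is much more expensive than removing a leftover valence electron — Na has the largest IE_2 here.
Valence configurations: P⁺ [Ne]3s²3p², N⁺ [He]2s²2p².
Approximate IE_2 values (kJ/mol): Na 4562, P 1907, N 2856.
Hence IE_2: P < N < Na.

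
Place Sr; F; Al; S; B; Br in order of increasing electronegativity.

Sr < Al < B < S < Br < F

Atoms toward the upper right of the periodic table pull bonding electrons most strongly.
Here both period and group differ, so the two effects have to be weighed against each other.
Al > Sr: both effects reinforce here, so Al is clearly the higher of the two.
B > Al: they share group 13; the group trend gives B the larger value.
S > B: the two effects oppose for this pair; the across-period effect wins (2.58 vs 2.04).
Br > S: period and group pull opposite ways; the across-period shift dominates (2.96 vs 2.58).
F > Br: they share group 17; the group trend gives F the larger value.
Approximate values (Pauling): B 2.04, F 3.98, Al 1.61, S 2.58, Br 2.96, Sr 0.95.
So from lowest to highest: Sr < Al < B < S < Br < F.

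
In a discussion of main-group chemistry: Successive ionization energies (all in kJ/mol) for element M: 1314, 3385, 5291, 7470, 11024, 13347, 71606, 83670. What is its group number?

Look for the largest jump between consecutive ionization energies: IE7/IE6 ≈ 5.4, far larger than any earlier ratio.
That jump marks the point where a core electron is being removed. So the atom has 6 valence electrons.
A main-group element with 6 valence electrons is in group 16.

Group 16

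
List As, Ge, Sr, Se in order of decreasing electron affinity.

Se > Ge > As > Sr

Ge is in period 4, group 14; As is in period 4, group 15; Se is in period 4, group 16; Sr is in period 5, group 2.
Atoms with high Z_eff and room in the valence shell (especially the halogens) have the most exothermic electron affinities.
These span different periods and groups, so the two trends combine.
As > Sr: both effects reinforce here, so As is clearly the higher of the two.
Ge > As: this pair runs against the simple trend — see the exception note.
Se > Ge: both are in period 4; the period trend gives Se the larger value.
Note the exception: Ge has a higher electron affinity than As, contrary to the simple trend — adding an electron to As's half-filled 4p³ is unfavourable, so Ge (4p²) has the more exothermic EA.
Approximate values (kJ/mol): Ge 119, As 78, Se 195, Sr 5.
So from highest to lowest: Se > Ge > As > Sr.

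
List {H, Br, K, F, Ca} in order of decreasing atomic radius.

K > Ca > Br > F > H

H is in period 1, group 1; F is in period 2, group 17; K is in period 4, group 1; Ca is in period 4, group 2; Br is in period 4, group 17.
Across a period the added protons contract the valence shell; down a group each new principal shell makes the atom larger.
These span different periods and groups, so the two trends combine.
F > H: the two effects oppose for this pair; the down-group effect wins (64 vs 32 pm).
Br > F: they share group 17; the group trend gives Br the larger value.
Ca > Br: Ca lies to the left of Br in period 4, so the across-period effect alone puts Ca larger.
K > Ca: both are in period 4; the period trend gives K the larger value.
For reference (pm): H 32, F 64, K 196, Ca 171, Br 114.
So from largest to smallest: K > Ca > Br > F > H.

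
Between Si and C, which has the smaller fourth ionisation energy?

Si

The fourth ionization energy removes an electron from the +3 ion. For each element: Si³⁺ still has 1 valence electron; C³⁺ still has 1 valence electron.
All are still removing valence electrons, so compare the +3 ions as you would atoms: IE_4 generally rises across a period (higher Z_eff) and falls down a group (larger shell), subject to the usual subshell exceptions.
Valence configurations: Si³⁺ [Ne]3s¹, C³⁺ [He]2s¹.
Tabulated IE_4 (kJ/mol): Si 4356, C 6223.
Putting it together, IE_4: Si < C.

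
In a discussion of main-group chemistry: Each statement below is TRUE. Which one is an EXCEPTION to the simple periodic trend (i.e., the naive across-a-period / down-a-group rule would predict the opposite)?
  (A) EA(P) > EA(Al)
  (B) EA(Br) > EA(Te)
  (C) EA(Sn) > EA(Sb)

(C)

The general trend: electron affinity increases across a period and decreases down a group.
(A) P (period 3, group 15) vs Al (period 3, group 13): the stated order agrees with the simple trend.
(B) Br (period 4, group 17) vs Te (period 5, group 16): the stated order agrees with the simple trend.
(C) Sn (period 5, group 14) vs Sb (period 5, group 15): the stated order contradicts the simple trend.
The exception is (C): adding an electron to Sb's half-filled 5p³ is unfavourable, so Sn has the more exothermic EA.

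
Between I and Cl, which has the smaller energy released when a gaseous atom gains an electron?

I

EA tends to increase across a period and decrease down a group, though the pattern is less regular than for IE or radius.
All are in group 17, so electron affinity increases up the group.
So I has the smaller energy released when a gaseous atom gains an electron (I < Cl).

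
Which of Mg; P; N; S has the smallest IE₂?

Mg

IE_2 is the cost of taking one more electron from the +1 cation: Mg⁺ still has 1 valence electron; P⁺ still has 4 valence electrons; N⁺ still has 4 valence electrons; S⁺ still has 5 valence electrons.
All are still removing valence electrons, so compare the +1 ions as you would atoms: IE_2 generally rises across a period (higher Z_eff) and falls down a group (larger shell), subject to the usual subshell exceptions.
Valence configurations: Mg⁺ [Ne]3s¹, P⁺ [Ne]3s²3p², N⁺ [He]2s²2p², S⁺ [Ne]3s²3p³.
Tabulated IE_2 (kJ/mol): Mg 1451, P 1907, N 2856, S 2252.
Overall IE_2 order: Mg < P < S < N.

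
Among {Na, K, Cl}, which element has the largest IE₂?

Na

After 1 electron has been removed, what remains? Na⁺ is the bare [Ne] core; K⁺ is the bare [Ar] core; Cl⁺ still has 6 valence electrons.
Pulling an electron out of a noble-gas core costs far more than removing a remaining valence electron, so K and Na sit at the high end of IE_2.
Approximate IE_2 values (kJ/mol): Na 4562, K 3052, Cl 2298.
Hence IE_2: Cl < K < Na.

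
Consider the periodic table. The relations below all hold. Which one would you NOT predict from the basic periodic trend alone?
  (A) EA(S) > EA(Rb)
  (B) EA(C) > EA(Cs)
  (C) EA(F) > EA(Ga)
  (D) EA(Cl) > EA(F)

(D)

The general trend: electron affinity increases across a period and decreases down a group.
(A) S (period 3, group 16) vs Rb (period 5, group 1): the stated order agrees with the simple trend.
(B) C (period 2, group 14) vs Cs (period 6, group 1): the stated order agrees with the simple trend.
(C) F (period 2, group 17) vs Ga (period 4, group 13): the stated order agrees with the simple trend.
(D) Cl (period 3, group 17) vs F (period 2, group 17): the stated order contradicts the simple trend.
The exception is (D): F's small 2p subshell makes the incoming electron feel strong e⁻–e⁻ repulsion, so Cl actually releases more energy on gaining an electron.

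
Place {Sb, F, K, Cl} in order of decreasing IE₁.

Across a period the outer electron is held more tightly (higher IE₁); down a group it sits in a higher shell, more shielded, and comes off more easily.
Neither a single period nor a single group — weigh both effects.
Sb > K: period and group pull opposite ways; the across-period shift dominates (831 vs 419 kJ/mol).
Cl > Sb: both effects reinforce here, so Cl is clearly the higher of the two.
F > Cl: F sits above Cl in group 17, so the down-group effect alone puts F higher.
Tabulated first ionization energy (kJ/mol): F 1681, Cl 1251, K 419, Sb 831.
So from highest to lowest: F > Cl > Sb > K.

F > Cl > Sb > K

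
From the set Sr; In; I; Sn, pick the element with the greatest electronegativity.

Sr is in period 5, group 2; In is in period 5, group 13; Sn is in period 5, group 14; I is in period 5, group 17.
Atoms toward the upper right of the periodic table pull bonding electrons most strongly.
All lie in period 5, so electronegativity increases left to right.
The greatest electronegativity among these belongs to I.

I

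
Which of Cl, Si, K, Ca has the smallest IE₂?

The second ionization energy removes an electron from the +1 ion. For each element: Cl⁺ still has 6 valence electrons; Si⁺ still has 3 valence electrons; K⁺ is the bare [Ar] core; Ca⁺ still has 1 valence electron.
Pulling an electron out of a noble-gas core costs far more than removing a remaining valence electron, so K sits at the high end of IE_2.
Valence configurations: Cl⁺ [Ne]3s²3p⁴, Si⁺ [Ne]3s²3p¹, Ca⁺ [Ar]4s¹.
The numbers (kJ/mol): Cl 2298, Si 1577, K 3052, Ca 1145.
Putting it together, IE_2: Ca < Si < Cl < K.

Ca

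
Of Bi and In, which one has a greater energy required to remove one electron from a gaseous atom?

Bi

In is in period 5, group 13; Bi is in period 6, group 15.
Across a period the outer electron is held more tightly (higher IE₁); down a group it sits in a higher shell, more shielded, and comes off more easily.
These span different periods and groups, so the two trends combine.
Bi > In: period and group pull opposite ways; the across-period shift dominates (703 vs 558 kJ/mol).
Approximate values (kJ/mol): In 558, Bi 703.
So Bi has the greater energy required to remove one electron from a gaseous atom (Bi > In).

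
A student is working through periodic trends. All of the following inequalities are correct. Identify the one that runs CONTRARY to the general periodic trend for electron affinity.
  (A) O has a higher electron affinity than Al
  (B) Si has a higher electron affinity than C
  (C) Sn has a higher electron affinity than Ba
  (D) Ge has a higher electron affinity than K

(B)

The general trend: electron affinity increases across a period and decreases down a group.
(A) O (period 2, group 16) vs Al (period 3, group 13): the stated order agrees with the simple trend.
(B) Si (period 3, group 14) vs C (period 2, group 14): the stated order contradicts the simple trend.
(C) Sn (period 5, group 14) vs Ba (period 6, group 2): the stated order agrees with the simple trend.
(D) Ge (period 4, group 14) vs K (period 4, group 1): the stated order agrees with the simple trend.
The exception is (B): Si's larger, more diffuse 3p orbitals accept an added electron slightly more readily than C's compact 2p.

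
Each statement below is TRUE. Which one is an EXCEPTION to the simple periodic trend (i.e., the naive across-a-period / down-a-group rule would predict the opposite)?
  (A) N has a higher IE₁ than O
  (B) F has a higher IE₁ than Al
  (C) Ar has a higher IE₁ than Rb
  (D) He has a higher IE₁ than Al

(A)

The general trend: IE₁ increases across a period and decreases down a group.
(A) N (period 2, group 15) vs O (period 2, group 16): the stated order contradicts the simple trend.
(B) F (period 2, group 17) vs Al (period 3, group 13): the stated order agrees with the simple trend.
(C) Ar (period 3, group 18) vs Rb (period 5, group 1): the stated order agrees with the simple trend.
(D) He (period 1, group 18) vs Al (period 3, group 13): the stated order agrees with the simple trend.
The exception is (A): pairing an electron in O's 2p⁴ costs repulsion energy, so O ionizes more easily than half-filled N (2p³).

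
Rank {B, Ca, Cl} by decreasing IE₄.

Consider each +3 ion: B³⁺ is the bare [He] core; Ca³⁺ is already 1 electron into the core; Cl³⁺ still has 4 valence electrons.
Pulling an electron out of a noble-gas core costs far more than removing a remaining valence electron, so Ca and B sit at the high end of IE_4.
Tabulated IE_4 (kJ/mol): B 25026, Ca 6491, Cl 5159.
Putting it together, IE_4: Cl < Ca < B.

B > Ca > Cl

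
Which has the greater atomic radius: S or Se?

Se

S is in period 3, group 16; Se is in period 4, group 16.
Radius decreases left→right (rising Z_eff, same n) and increases top→bottom (higher n).
All are in group 16, so atomic radius increases down the group.
So Se has the greater atomic radius (Se > S).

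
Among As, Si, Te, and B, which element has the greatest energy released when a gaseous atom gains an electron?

B is in period 2, group 13; Si is in period 3, group 14; As is in period 4, group 15; Te is in period 5, group 16.
Electron affinity generally becomes more exothermic across a period toward the halogens and less exothermic down a group.
These sit on a diagonal, where the across-period and down-group effects partly cancel.
As > B: period and group pull opposite ways; the across-period shift dominates (78 vs 27 kJ/mol).
Si > As: the two effects oppose for this pair; the down-group effect wins (134 vs 78 kJ/mol).
Te > Si: the two effects oppose for this pair; the across-period effect wins (190 vs 134 kJ/mol).
Approximate values (kJ/mol): B 27, Si 134, As 78, Te 190.
The greatest energy released when a gaseous atom gains an electron among these belongs to Te.

Te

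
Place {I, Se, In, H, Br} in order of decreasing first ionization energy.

H, Br, I, Se, In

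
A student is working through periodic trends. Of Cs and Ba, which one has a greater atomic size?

Cs

Cs is in period 6, group 1; Ba is in period 6, group 2.
Radius decreases left→right (rising Z_eff, same n) and increases top→bottom (higher n).
All lie in period 6, so atomic radius increases right to left.
So Cs has the greater atomic size (Cs > Ba).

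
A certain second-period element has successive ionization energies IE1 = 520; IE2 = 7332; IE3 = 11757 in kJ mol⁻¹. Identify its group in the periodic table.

Group 1

Look for the largest jump between consecutive ionization energies: IE2/IE1 ≈ 14.1, far larger than any earlier ratio.
That jump marks the point where a core electron is being removed. So the atom has 1 valence electron.
A main-group element with 1 valence electron is in group 1.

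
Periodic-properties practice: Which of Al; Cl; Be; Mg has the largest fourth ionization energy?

Be

The fourth ionization energy removes an electron from the +3 ion. For each element: Al³⁺ is the bare [Ne] core; Cl³⁺ still has 4 valence electrons; Be³⁺ is already 1 electron into the core; Mg³⁺ is already 1 electron into the core.
Breaking into a closed-shell core is much more expensive than removing a leftover valence electron — Mg, Al and Be have the largest IE_4 here.
Tabulated IE_4 (kJ/mol): Al 11577, Cl 5159, Be 21007, Mg 10543.
Overall IE_4 order: Cl < Mg < Al < Be.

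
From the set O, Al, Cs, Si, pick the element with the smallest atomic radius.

O

Across a period the added protons contract the valence shell; down a group each new principal shell makes the atom larger.
Neither a single period nor a single group — weigh both effects.
Si > O: relative to O, both the across-period and down-group shifts push Si's atomic radius up.
Al > Si: Al lies to the left of Si in period 3, so the across-period effect alone puts Al larger.
Cs > Al: relative to Al, both the across-period and down-group shifts push Cs's atomic radius up.
For reference (pm): O 63, Al 126, Si 116, Cs 232.
The smallest atomic radius among these belongs to O.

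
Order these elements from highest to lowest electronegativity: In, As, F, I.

F, I, As, In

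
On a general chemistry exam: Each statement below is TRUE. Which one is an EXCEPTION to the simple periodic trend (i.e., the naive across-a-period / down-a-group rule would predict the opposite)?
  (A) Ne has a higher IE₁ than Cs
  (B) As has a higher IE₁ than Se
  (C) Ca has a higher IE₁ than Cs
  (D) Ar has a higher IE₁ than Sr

(B)

The general trend: IE₁ increases across a period and decreases down a group.
(A) Ne (period 2, group 18) vs Cs (period 6, group 1): the stated order agrees with the simple trend.
(B) As (period 4, group 15) vs Se (period 4, group 16): the stated order contradicts the simple trend.
(C) Ca (period 4, group 2) vs Cs (period 6, group 1): the stated order agrees with the simple trend.
(D) Ar (period 3, group 18) vs Sr (period 5, group 2): the stated order agrees with the simple trend.
The exception is (B): Se (4p⁴) ionizes more easily than half-filled As (4p³).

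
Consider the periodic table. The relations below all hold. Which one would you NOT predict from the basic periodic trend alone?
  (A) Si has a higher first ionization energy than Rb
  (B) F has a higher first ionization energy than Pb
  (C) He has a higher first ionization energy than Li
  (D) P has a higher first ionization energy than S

(D)

The general trend: first ionization energy increases across a period and decreases down a group.
(A) Si (period 3, group 14) vs Rb (period 5, group 1): the stated order agrees with the simple trend.
(B) F (period 2, group 17) vs Pb (period 6, group 14): the stated order agrees with the simple trend.
(C) He (period 1, group 18) vs Li (period 2, group 1): the stated order agrees with the simple trend.
(D) P (period 3, group 15) vs S (period 3, group 16): the stated order contradicts the simple trend.
The exception is (D): S (3p⁴) ionizes more easily than half-filled P (3p³) because the paired 3p electron in S is pushed out by e⁻–e⁻ repulsion.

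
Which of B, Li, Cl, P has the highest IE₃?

After 2 electrons have been removed, what remains? B²⁺ still has 1 valence electron; Li²⁺ is already 1 electron into the core; Cl²⁺ still has 5 valence electrons; P²⁺ still has 3 valence electrons.
Pulling an electron out of a noble-gas core costs far more than removing a remaining valence electron, so Li sits at the high end of IE_3.
Valence configurations: B²⁺ [He]2s¹, Cl²⁺ [Ne]3s²3p³, P²⁺ [Ne]3s²3p¹.
The numbers (kJ/mol): B 3660, Li 11815, Cl 3822, P 2914.
Putting it together, IE_3: P < B < Cl < Li.

Li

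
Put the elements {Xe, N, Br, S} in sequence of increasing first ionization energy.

S < Br < Xe < N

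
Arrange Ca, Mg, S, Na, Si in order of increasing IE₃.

After 2 electrons have been removed, what remains? Ca²⁺ is the bare [Ar] core; Mg²⁺ is the bare [Ne] core; S²⁺ still has 4 valence electrons; Na²⁺ is already 1 electron into the core; Si²⁺ still has 2 valence electrons.
Breaking into a closed-shell core is much more expensive than removing a leftover valence electron — Ca, Na and Mg have the largest IE_3 here.
Valence configurations: S²⁺ [Ne]3s²3p², Si²⁺ [Ne]3s².
Tabulated IE_3 (kJ/mol): Ca 4912, Mg 7733, S 3357, Na 6910, Si 3232.
Hence IE_3: Si < S < Ca < Na < Mg.

Si < S < Ca < Na < Mg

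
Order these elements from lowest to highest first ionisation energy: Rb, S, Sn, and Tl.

S is in period 3, group 16; Rb is in period 5, group 1; Sn is in period 5, group 14; Tl is in period 6, group 13.
Across a period the outer electron is held more tightly (higher IE₁); down a group it sits in a higher shell, more shielded, and comes off more easily.
Neither a single period nor a single group — weigh both effects.
Tl > Rb: period and group pull opposite ways; the across-period shift dominates (589 vs 403 kJ/mol).
Sn > Tl: both effects reinforce here, so Sn is clearly the higher of the two.
S > Sn: relative to Sn, both the across-period and down-group shifts push S's first ionization energy up.
Approximate values (kJ/mol): S 1000, Rb 403, Sn 709, Tl 589.
So from lowest to highest: Rb < Tl < Sn < S.

Rb < Tl < Sn < S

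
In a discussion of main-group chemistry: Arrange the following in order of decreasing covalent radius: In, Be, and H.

In, Be, H

Radius decreases left→right (rising Z_eff, same n) and increases top→bottom (higher n).
Here both period and group differ, so the two effects have to be weighed against each other.
Be > H: period and group pull opposite ways; the down-group shift dominates (102 vs 32 pm).
In > Be: period and group pull opposite ways; the down-group shift dominates (142 vs 102 pm).
For reference (pm): H 32, Be 102, In 142.
So from largest to smallest: In > Be > H.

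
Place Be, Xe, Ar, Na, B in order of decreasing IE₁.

Removing the outermost electron gets harder across a period and easier down a group.
Neither a single period nor a single group — weigh both effects.
B > Na: both effects reinforce here, so B is clearly the higher of the two.
Be > B: this pair runs against the simple trend — see the exception note.
Xe > Be: period and group pull opposite ways; the across-period shift dominates (1170 vs 900 kJ/mol).
Ar > Xe: they share group 18; the group trend gives Ar the larger value.
Note the exception: Be has a higher first ionization energy than B, contrary to the simple trend — removing B's lone 2p electron is easier than breaking Be's filled 2s².
Approximate values (kJ/mol): Be 900, B 801, Na 496, Ar 1521, Xe 1170.
So from highest to lowest: Ar > Xe > Be > B > Na.

Ar > Xe > Be > B > Na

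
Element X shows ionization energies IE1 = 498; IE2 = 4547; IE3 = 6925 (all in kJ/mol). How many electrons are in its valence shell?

1

Look for the largest jump between consecutive ionization energies: IE2/IE1 ≈ 9.1, far larger than any earlier ratio.
That jump marks the point where a core electron is being removed. So the atom has 1 valence electron.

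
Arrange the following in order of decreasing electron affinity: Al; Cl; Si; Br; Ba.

Cl, Br, Si, Al, Ba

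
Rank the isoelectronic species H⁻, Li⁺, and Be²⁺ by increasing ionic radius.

All of these have 2 electrons, so size is governed by nuclear charge alone: the more protons, the stronger the pull on the same electron cloud, and the smaller the ion.
Nuclear charges: Be²⁺ (Z=4), Li⁺ (Z=3), H⁻ (Z=1).
Smallest to largest: Be²⁺ < Li⁺ < H⁻.

Be²⁺, Li⁺, H⁻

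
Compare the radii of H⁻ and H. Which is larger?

Forming H⁻ adds 1 electron to H. More electron–electron repulsion in the same shell, with unchanged nuclear charge, lets the cloud expand.
An anion is larger than its parent atom: H⁻ > H.

H⁻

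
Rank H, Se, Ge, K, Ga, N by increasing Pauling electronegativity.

H is in period 1, group 1; N is in period 2, group 15; K is in period 4, group 1; Ga is in period 4, group 13; Ge is in period 4, group 14; Se is in period 4, group 16.
EN rises left→right (higher Z_eff, smaller atoms) and falls top→bottom (larger, more shielded atoms).
Neither a single period nor a single group — weigh both effects.
Ga > K: Ga lies to the right of K in period 4, so the across-period effect alone puts Ga higher.
Ge > Ga: both are in period 4; the period trend gives Ge the larger value.
H > Ge: period and group pull opposite ways; the down-group shift dominates (2.20 vs 2.01).
Se > H: the two effects oppose for this pair; the across-period effect wins (2.55 vs 2.20).
N > Se: the two effects oppose for this pair; the down-group effect wins (3.04 vs 2.55).
Approximate values (Pauling): H 2.20, N 3.04, K 0.82, Ga 1.81, Ge 2.01, Se 2.55.
So from lowest to highest: K < Ga < Ge < H < Se < N.

K < Ga < Ge < H < Se < N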